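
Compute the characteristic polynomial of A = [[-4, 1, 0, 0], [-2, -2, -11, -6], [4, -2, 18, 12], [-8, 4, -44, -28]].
xI - A = [[x + 4, -1, 0, 0], [2, x + 2, 11, 6], [-4, 2, x - 18, -12], [8, -4, 44, x + 28]].

Expanding det(xI - A) along the first row:
det(xI - A) = + (x + 4)·det([[x + 2, 11, 6], [2, x - 18, -12], [-4, 44, x + 28]]) - (-1)·det([[2, 11, 6], [-4, x - 18, -12], [8, 44, x + 28]]) + (0)·det([[2, x + 2, 6], [-4, 2, -12], [8, -4, x + 28]]) - (0)·det([[2, x + 2, 11], [-4, 2, x - 18], [8, -4, 44]]).

Evaluating gives χ_A(x) = x^4 + 16x^3 + 96x^2 + 256x + 256 = (x + 4)^4.

χ_A(x) = (x + 4)^4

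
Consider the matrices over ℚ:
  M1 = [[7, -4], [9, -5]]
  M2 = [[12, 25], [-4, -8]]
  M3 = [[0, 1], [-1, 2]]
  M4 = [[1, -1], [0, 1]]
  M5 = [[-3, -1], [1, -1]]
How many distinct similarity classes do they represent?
3 classes: {M1, M3, M4}, {M2}, {M5}

Characteristic polynomials: χ_{M1} = (x - 1)^2, χ_{M2} = (x - 2)^2, χ_{M3} = (x - 1)^2, χ_{M4} = (x - 1)^2, χ_{M5} = (x + 2)^2.

{M1, M3, M4}: invariant factors (x - 1)^2.

{M2}: invariant factors (x - 2)^2.

{M5}: invariant factors (x + 2)^2.

Matrices are similar if and only if their invariant-factor lists agree; the partition into similarity classes is {M1, M3, M4}, {M2}, {M5}.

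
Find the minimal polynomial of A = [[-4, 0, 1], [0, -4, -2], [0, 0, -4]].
The characteristic polynomial factors as (x + 4)^3. The minimal polynomial is ∏(x - λ)^{k_λ} where k_λ is the size of the largest Jordan block at λ.

For λ = -4: rank(A + 4I) = 1, and the largest Jordan block has size 2 (the smallest k with rank((A + 4I)^k) = rank((A + 4I)^(k+1))).

So m_A(x) = (x + 4)^2.

m_A(x) = (x + 4)^2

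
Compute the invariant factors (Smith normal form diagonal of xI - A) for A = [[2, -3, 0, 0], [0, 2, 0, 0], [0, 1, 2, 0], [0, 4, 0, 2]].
The Jordan structure of A has elementary divisors (x - 2)^2, (x - 2), (x - 2). Arranging the block sizes at each eigenvalue in decreasing order and taking row products gives the invariant factors.

Invariant factors (smallest first, each dividing the next): x - 2, x - 2, (x - 2)^2.

Check: the last factor (x - 2)^2 is the minimal polynomial, and the product (x - 2)^4 is the characteristic polynomial.

x - 2, x - 2, (x - 2)^2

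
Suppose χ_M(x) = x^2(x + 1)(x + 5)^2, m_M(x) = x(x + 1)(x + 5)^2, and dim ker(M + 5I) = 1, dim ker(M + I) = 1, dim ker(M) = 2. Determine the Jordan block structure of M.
Jordan blocks: (-5, 2), (-1, 1), (0, 1), (0, 1)

λ = -5: algebraic multiplicity 2 (exponent in χ_M), largest block size 2 (exponent in m_M), 1 block (geometric multiplicity). This forces block sizes [2].
λ = -1: algebraic multiplicity 1 (exponent in χ_M), largest block size 1 (exponent in m_M), 1 block (geometric multiplicity). This forces block sizes [1].
λ = 0: algebraic multiplicity 2 (exponent in χ_M), largest block size 1 (exponent in m_M), 2 blocks (geometric multiplicity). These force block sizes [1, 1].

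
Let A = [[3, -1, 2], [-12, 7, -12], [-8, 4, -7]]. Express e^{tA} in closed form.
e^{tA} = [[(2*t + 1)*e^{t}, -t*e^{t}, 2*t*e^{t}], [-12*t*e^{t}, (6*t + 1)*e^{t}, -12*t*e^{t}], [-8*t*e^{t}, 4*t*e^{t}, (1 - 8*t)*e^{t}]]

A has Jordan form J = [[1, 1, 0], [0, 1, 0], [0, 0, 1]] with A = PJP^{-1}, so e^{tA} = P e^{tJ} P^{-1}.

For a Jordan block J_k(λ), e^{tJ_k(λ)} = e^{λt} · (I + tN + t^2 N^2/2! + ... + t^{k-1} N^{k-1}/(k-1)!) where N is the nilpotent superdiagonal part.

Assembling the blocks and conjugating back gives the entries of e^{tA} as shown above.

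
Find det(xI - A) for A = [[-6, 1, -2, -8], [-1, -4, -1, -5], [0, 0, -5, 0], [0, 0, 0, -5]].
χ_A(x) = (x + 5)^4

xI - A = [[x + 6, -1, 2, 8], [1, x + 4, 1, 5], [0, 0, x + 5, 0], [0, 0, 0, x + 5]].

Expanding det(xI - A) along the first row:
det(xI - A) = + (x + 6)·det([[x + 4, 1, 5], [0, x + 5, 0], [0, 0, x + 5]]) - (-1)·det([[1, 1, 5], [0, x + 5, 0], [0, 0, x + 5]]) + (2)·det([[1, x + 4, 5], [0, 0, 0], [0, 0, x + 5]]) - (8)·det([[1, x + 4, 1], [0, 0, x + 5], [0, 0, 0]]).

Evaluating gives χ_A(x) = x^4 + 20x^3 + 150x^2 + 500x + 625 = (x + 5)^4.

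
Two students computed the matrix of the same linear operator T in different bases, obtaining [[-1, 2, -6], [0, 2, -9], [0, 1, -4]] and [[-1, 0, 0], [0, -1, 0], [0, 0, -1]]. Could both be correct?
Both have characteristic polynomial (x + 1)^3, but the minimal polynomial of A is (x + 1)^2 while the minimal polynomial of B is x + 1. The minimal polynomial is a similarity invariant, so A and B are not similar.

No.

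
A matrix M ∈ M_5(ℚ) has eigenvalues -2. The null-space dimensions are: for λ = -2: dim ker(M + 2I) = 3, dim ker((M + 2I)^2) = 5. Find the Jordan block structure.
λ = -2: successive nullity increments [3, 2] count blocks of size ≥ k; block sizes are [2, 2, 1].

Jordan blocks: (-2, 2), (-2, 2), (-2, 1)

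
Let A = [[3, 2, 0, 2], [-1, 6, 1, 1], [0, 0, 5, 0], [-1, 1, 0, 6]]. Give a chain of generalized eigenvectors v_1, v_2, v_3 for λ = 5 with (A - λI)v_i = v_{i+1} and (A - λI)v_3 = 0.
We seek v_1 ∈ ker((A - 5I)^3) \ ker((A - 5I)^2), then set v_{i+1} = (A - 5I) v_i.

One such chain is v_1 = [[1, -1, 1, 2]]^T, v_2 = [[0, 1, 0, 0]]^T, v_3 = [[2, 1, 0, 1]]^T. Check: (A - 5I) v_3 = [[0, 0, 0, 0]]^T = 0.

v_1 = [[1, -1, 1, 2]]^T, v_2 = [[0, 1, 0, 0]]^T, v_3 = [[2, 1, 0, 1]]^T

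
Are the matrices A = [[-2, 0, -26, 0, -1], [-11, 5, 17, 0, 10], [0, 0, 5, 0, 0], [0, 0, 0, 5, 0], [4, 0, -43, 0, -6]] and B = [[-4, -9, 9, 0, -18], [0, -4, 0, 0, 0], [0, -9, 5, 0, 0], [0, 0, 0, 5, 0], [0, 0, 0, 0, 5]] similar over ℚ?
No.

Both have characteristic polynomial (x - 5)^3(x + 4)^2, but the minimal polynomial of A is (x - 5)(x + 4)^2 while the minimal polynomial of B is (x - 5)(x + 4). The minimal polynomial is a similarity invariant, so A and B are not similar.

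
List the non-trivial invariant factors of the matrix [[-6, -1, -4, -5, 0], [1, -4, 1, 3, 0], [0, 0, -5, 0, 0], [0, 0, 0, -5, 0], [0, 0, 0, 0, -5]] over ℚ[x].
x + 5, x + 5, (x + 5)^3

The Jordan structure of A has elementary divisors (x + 5)^3, (x + 5), (x + 5). Arranging the block sizes at each eigenvalue in decreasing order and taking row products gives the invariant factors.

Invariant factors (smallest first, each dividing the next): x + 5, x + 5, (x + 5)^3.

Check: the last factor (x + 5)^3 is the minimal polynomial, and the product (x + 5)^5 is the characteristic polynomial.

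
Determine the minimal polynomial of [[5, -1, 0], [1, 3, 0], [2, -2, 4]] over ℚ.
m_A(x) = (x - 4)^2

The characteristic polynomial factors as (x - 4)^3. The minimal polynomial is ∏(x - λ)^{k_λ} where k_λ is the size of the largest Jordan block at λ.

For λ = 4: rank(A - 4I) = 1, and the largest Jordan block has size 2 (the smallest k with rank((A - 4I)^k) = rank((A - 4I)^(k+1))).

So m_A(x) = (x - 4)^2.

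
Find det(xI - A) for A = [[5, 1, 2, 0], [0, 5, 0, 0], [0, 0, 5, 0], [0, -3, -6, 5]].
xI - A = [[x - 5, -1, -2, 0], [0, x - 5, 0, 0], [0, 0, x - 5, 0], [0, 3, 6, x - 5]].

Expanding det(xI - A) along the first row:
det(xI - A) = + (x - 5)·det([[x - 5, 0, 0], [0, x - 5, 0], [3, 6, x - 5]]) - (-1)·det([[0, 0, 0], [0, x - 5, 0], [0, 6, x - 5]]) + (-2)·det([[0, x - 5, 0], [0, 0, 0], [0, 3, x - 5]]) - (0)·det([[0, x - 5, 0], [0, 0, x - 5], [0, 3, 6]]).

Evaluating gives χ_A(x) = x^4 - 20x^3 + 150x^2 - 500x + 625 = (x - 5)^4.

χ_A(x) = (x - 5)^4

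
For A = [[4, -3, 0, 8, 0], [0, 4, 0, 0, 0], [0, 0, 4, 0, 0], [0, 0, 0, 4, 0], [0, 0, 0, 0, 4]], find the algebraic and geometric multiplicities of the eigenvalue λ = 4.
The characteristic polynomial is (x - 4)^5, so the factor x - 4 appears with exponent 5: the algebraic multiplicity is 5.

rank(A - 4I) = 1, so the eigenspace has dimension 5 - 1 = 4: the geometric multiplicity is 4.

Since 4 < 5, A is not diagonalizable.

algebraic multiplicity 5, geometric multiplicity 4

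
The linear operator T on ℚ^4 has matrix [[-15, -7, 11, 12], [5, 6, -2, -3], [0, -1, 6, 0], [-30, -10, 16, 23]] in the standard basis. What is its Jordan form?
J = [[5, 1, 0, 0], [0, 5, 1, 0], [0, 0, 5, 0], [0, 0, 0, 5]]

The characteristic polynomial is det(xI - A) = (x - 5)^4, so the eigenvalues are 5 (algebraic multiplicity 4).

For λ = 5: rank(A - 5I) = 2, rank((A - 5I)^2) = 1, rank((A - 5I)^3) = 0. The eigenspace has dimension 4 - 2 = 2, so there are 2 Jordan blocks; the rank sequence gives block sizes [3, 1].

Assembling the blocks gives the Jordan form J above.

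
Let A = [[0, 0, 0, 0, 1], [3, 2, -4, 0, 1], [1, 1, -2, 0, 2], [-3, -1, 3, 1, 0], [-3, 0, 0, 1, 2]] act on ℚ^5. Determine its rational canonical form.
The invariant factors of A (the non-unit diagonal entries of the Smith normal form of xI - A over ℚ[x]) are (x - 1)(x^2 - x + 1)^2, each dividing the next. The characteristic polynomial is their product, (x - 1)(x^2 - x + 1)^2.

The rational canonical form is the block-diagonal matrix of companion matrices C(f_i):
R = [[0, 0, 0, 0, 1], [1, 0, 0, 0, -3], [0, 1, 0, 0, 5], [0, 0, 1, 0, -5], [0, 0, 0, 1, 3]].

Note the characteristic polynomial does not split into linear factors over ℚ, so A has no Jordan form over ℚ; the rational canonical form exists over any field.

R = [[0, 0, 0, 0, 1], [1, 0, 0, 0, -3], [0, 1, 0, 0, 5], [0, 0, 1, 0, -5], [0, 0, 0, 1, 3]]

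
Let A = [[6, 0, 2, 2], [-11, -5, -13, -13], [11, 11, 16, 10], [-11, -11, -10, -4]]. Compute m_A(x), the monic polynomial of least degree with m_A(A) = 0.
m_A(x) = (x - 6)^2(x + 5)

The characteristic polynomial factors as (x - 6)^3(x + 5). The minimal polynomial is ∏(x - λ)^{k_λ} where k_λ is the size of the largest Jordan block at λ.

For λ = -5: rank(A + 5I) = 3, and the largest Jordan block has size 1 (the smallest k with rank((A + 5I)^k) = rank((A + 5I)^(k+1))).
For λ = 6: rank(A - 6I) = 2, and the largest Jordan block has size 2 (the smallest k with rank((A - 6I)^k) = rank((A - 6I)^(k+1))).

So m_A(x) = (x - 6)^2(x + 5).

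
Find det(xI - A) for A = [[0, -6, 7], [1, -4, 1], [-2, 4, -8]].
χ_A(x) = (x + 4)^3

xI - A = [[x, 6, -7], [-1, x + 4, -1], [2, -4, x + 8]].

Expanding det(xI - A) along the first row:
det(xI - A) = + (x)·det([[x + 4, -1], [-4, x + 8]]) - (6)·det([[-1, -1], [2, x + 8]]) + (-7)·det([[-1, x + 4], [2, -4]]).

Evaluating gives χ_A(x) = x^3 + 12x^2 + 48x + 64 = (x + 4)^3.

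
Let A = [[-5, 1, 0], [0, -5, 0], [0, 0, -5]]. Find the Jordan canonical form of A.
J = [[-5, 1, 0], [0, -5, 0], [0, 0, -5]]

The characteristic polynomial is det(xI - A) = (x + 5)^3, so the eigenvalues are -5 (algebraic multiplicity 3).

For λ = -5: rank(A + 5I) = 1, rank((A + 5I)^2) = 0. The eigenspace has dimension 3 - 1 = 2, so there are 2 Jordan blocks; the rank sequence gives block sizes [2, 1].

Assembling the blocks gives the Jordan form J above.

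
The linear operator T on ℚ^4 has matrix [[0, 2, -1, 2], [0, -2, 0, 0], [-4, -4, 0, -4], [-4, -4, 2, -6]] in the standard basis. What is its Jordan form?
The characteristic polynomial is det(xI - A) = (x + 2)^4, so the eigenvalues are -2 (algebraic multiplicity 4).

For λ = -2: rank(A + 2I) = 1, rank((A + 2I)^2) = 0. The eigenspace has dimension 4 - 1 = 3, so there are 3 Jordan blocks; the rank sequence gives block sizes [2, 1, 1].

Assembling the blocks gives the Jordan form J above.

J = [[-2, 1, 0, 0], [0, -2, 0, 0], [0, 0, -2, 0], [0, 0, 0, -2]]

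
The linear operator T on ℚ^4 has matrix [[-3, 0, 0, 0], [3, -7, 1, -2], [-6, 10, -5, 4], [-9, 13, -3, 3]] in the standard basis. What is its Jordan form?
The characteristic polynomial is det(xI - A) = (x + 3)^4, so the eigenvalues are -3 (algebraic multiplicity 4).

For λ = -3: rank(A + 3I) = 2, rank((A + 3I)^2) = 1, rank((A + 3I)^3) = 0. The eigenspace has dimension 4 - 2 = 2, so there are 2 Jordan blocks; the rank sequence gives block sizes [3, 1].

Assembling the blocks gives the Jordan form J above.

J = [[-3, 1, 0, 0], [0, -3, 1, 0], [0, 0, -3, 0], [0, 0, 0, -3]]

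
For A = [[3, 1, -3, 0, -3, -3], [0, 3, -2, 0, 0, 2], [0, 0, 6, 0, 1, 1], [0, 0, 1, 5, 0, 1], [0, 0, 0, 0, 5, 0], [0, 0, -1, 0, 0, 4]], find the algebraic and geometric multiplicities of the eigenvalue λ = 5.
algebraic multiplicity 4, geometric multiplicity 2

The characteristic polynomial is (x - 5)^4(x - 3)^2, so the factor x - 5 appears with exponent 4: the algebraic multiplicity is 4.

rank(A - 5I) = 4, so the eigenspace has dimension 6 - 4 = 2: the geometric multiplicity is 2.

Since 2 < 4, A is not diagonalizable.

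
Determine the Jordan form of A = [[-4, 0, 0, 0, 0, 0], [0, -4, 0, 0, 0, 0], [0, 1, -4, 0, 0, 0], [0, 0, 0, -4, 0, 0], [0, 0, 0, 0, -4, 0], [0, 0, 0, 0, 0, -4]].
The characteristic polynomial is det(xI - A) = (x + 4)^6, so the eigenvalues are -4 (algebraic multiplicity 6).

For λ = -4: rank(A + 4I) = 1, rank((A + 4I)^2) = 0. The eigenspace has dimension 6 - 1 = 5, so there are 5 Jordan blocks; the rank sequence gives block sizes [2, 1, 1, 1, 1].

Assembling the blocks gives the Jordan form J above.

J = [[-4, 1, 0, 0, 0, 0], [0, -4, 0, 0, 0, 0], [0, 0, -4, 0, 0, 0], [0, 0, 0, -4, 0, 0], [0, 0, 0, 0, -4, 0], [0, 0, 0, 0, 0, -4]]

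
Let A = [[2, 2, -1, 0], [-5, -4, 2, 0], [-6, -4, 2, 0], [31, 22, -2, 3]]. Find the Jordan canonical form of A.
The characteristic polynomial is det(xI - A) = x^3(x - 3), so the eigenvalues are 0 (algebraic multiplicity 3), 3 (algebraic multiplicity 1).

For λ = 0: rank(A) = 3, rank(A^2) = 2, rank(A^3) = 1. The eigenspace has dimension 4 - 3 = 1, so there is 1 Jordan block; the rank sequence gives block sizes [3].

For λ = 3: algebraic multiplicity 1 gives one 1×1 block.

Assembling the blocks gives the Jordan form J above.

J = [[0, 1, 0, 0], [0, 0, 1, 0], [0, 0, 0, 0], [0, 0, 0, 3]]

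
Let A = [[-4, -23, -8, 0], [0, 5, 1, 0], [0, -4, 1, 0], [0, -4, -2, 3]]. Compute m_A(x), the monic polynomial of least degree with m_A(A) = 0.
m_A(x) = (x - 3)^2(x + 4)

The characteristic polynomial factors as (x - 3)^3(x + 4). The minimal polynomial is ∏(x - λ)^{k_λ} where k_λ is the size of the largest Jordan block at λ.

For λ = -4: rank(A + 4I) = 3, and the largest Jordan block has size 1 (the smallest k with rank((A + 4I)^k) = rank((A + 4I)^(k+1))).
For λ = 3: rank(A - 3I) = 2, and the largest Jordan block has size 2 (the smallest k with rank((A - 3I)^k) = rank((A - 3I)^(k+1))).

So m_A(x) = (x - 3)^2(x + 4).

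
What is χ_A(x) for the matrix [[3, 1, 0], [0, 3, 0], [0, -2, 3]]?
χ_A(x) = (x - 3)^3

xI - A = [[x - 3, -1, 0], [0, x - 3, 0], [0, 2, x - 3]].

Expanding det(xI - A) along the first row:
det(xI - A) = + (x - 3)·det([[x - 3, 0], [2, x - 3]]) - (-1)·det([[0, 0], [0, x - 3]]) + (0)·det([[0, x - 3], [0, 2]]).

Evaluating gives χ_A(x) = x^3 - 9x^2 + 27x - 27 = (x - 3)^3.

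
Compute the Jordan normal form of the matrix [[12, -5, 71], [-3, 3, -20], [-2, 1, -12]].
J = [[1, 1, 0], [0, 1, 1], [0, 0, 1]]

The characteristic polynomial is det(xI - A) = (x - 1)^3, so the eigenvalues are 1 (algebraic multiplicity 3).

For λ = 1: rank(A - I) = 2, rank((A - I)^2) = 1, rank((A - I)^3) = 0. The eigenspace has dimension 3 - 2 = 1, so there is 1 Jordan block; the rank sequence gives block sizes [3].

Assembling the blocks gives the Jordan form J above.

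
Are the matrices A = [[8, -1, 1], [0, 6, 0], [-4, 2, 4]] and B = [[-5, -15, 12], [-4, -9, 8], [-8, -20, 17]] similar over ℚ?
No.

trace(A) = 18 but trace(B) = 3. The trace is a similarity invariant, so A and B are not similar.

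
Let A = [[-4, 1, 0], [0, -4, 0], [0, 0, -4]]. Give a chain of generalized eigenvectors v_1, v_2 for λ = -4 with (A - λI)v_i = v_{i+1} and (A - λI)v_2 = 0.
v_1 = [[-2, 1, 0]]^T, v_2 = [[1, 0, 0]]^T

We seek v_1 ∈ ker((A + 4I)^2) \ ker(A + 4I), then set v_{i+1} = (A + 4I) v_i.

One such chain is v_1 = [[-2, 1, 0]]^T, v_2 = [[1, 0, 0]]^T. Check: (A + 4I) v_2 = [[0, 0, 0]]^T = 0.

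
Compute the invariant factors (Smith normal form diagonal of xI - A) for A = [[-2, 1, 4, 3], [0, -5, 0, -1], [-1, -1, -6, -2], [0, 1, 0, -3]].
(x + 4)^2, (x + 4)^2

The Jordan structure of A has elementary divisors (x + 4)^2, (x + 4)^2. Arranging the block sizes at each eigenvalue in decreasing order and taking row products gives the invariant factors.

Invariant factors (smallest first, each dividing the next): (x + 4)^2, (x + 4)^2.

Check: the last factor (x + 4)^2 is the minimal polynomial, and the product (x + 4)^4 is the characteristic polynomial.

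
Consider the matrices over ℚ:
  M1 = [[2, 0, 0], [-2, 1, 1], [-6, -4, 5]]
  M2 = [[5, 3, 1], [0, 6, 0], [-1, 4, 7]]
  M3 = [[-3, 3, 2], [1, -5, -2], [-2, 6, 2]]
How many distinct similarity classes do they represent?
Characteristic polynomials: χ_{M1} = (x - 3)^2(x - 2), χ_{M2} = (x - 6)^3, χ_{M3} = (x + 2)^3.

{M1}: invariant factors (x - 3)^2(x - 2).

{M2}: invariant factors (x - 6)^3.

{M3}: invariant factors x + 2, (x + 2)^2.

Matrices are similar if and only if their invariant-factor lists agree; the partition into similarity classes is {M1}, {M2}, {M3}.

3 classes: {M1}, {M2}, {M3}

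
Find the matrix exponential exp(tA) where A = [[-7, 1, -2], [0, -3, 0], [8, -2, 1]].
e^{tA} = [[(1 - 4*t)*e^{-3*t}, t*e^{-3*t}, -2*t*e^{-3*t}], [0, e^{-3*t}, 0], [8*t*e^{-3*t}, -2*t*e^{-3*t}, (4*t + 1)*e^{-3*t}]]

A has Jordan form J = [[-3, 1, 0], [0, -3, 0], [0, 0, -3]] with A = PJP^{-1}, so e^{tA} = P e^{tJ} P^{-1}.

For a Jordan block J_k(λ), e^{tJ_k(λ)} = e^{λt} · (I + tN + t^2 N^2/2! + ... + t^{k-1} N^{k-1}/(k-1)!) where N is the nilpotent superdiagonal part.

Assembling the blocks and conjugating back gives the entries of e^{tA} as shown above.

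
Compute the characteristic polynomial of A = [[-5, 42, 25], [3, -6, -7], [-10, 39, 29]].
χ_A(x) = (x - 6)^3

xI - A = [[x + 5, -42, -25], [-3, x + 6, 7], [10, -39, x - 29]].

Expanding det(xI - A) along the first row:
det(xI - A) = + (x + 5)·det([[x + 6, 7], [-39, x - 29]]) - (-42)·det([[-3, 7], [10, x - 29]]) + (-25)·det([[-3, x + 6], [10, -39]]).

Evaluating gives χ_A(x) = x^3 - 18x^2 + 108x - 216 = (x - 6)^3.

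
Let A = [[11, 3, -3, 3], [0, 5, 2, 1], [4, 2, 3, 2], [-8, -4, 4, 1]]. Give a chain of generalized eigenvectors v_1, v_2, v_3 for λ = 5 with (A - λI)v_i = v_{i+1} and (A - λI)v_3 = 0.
We seek v_1 ∈ ker((A - 5I)^3) \ ker((A - 5I)^2), then set v_{i+1} = (A - 5I) v_i.

One such chain is v_1 = [[1, 0, 1, -1]]^T, v_2 = [[0, 1, 0, 0]]^T, v_3 = [[3, 0, 2, -4]]^T. Check: (A - 5I) v_3 = [[0, 0, 0, 0]]^T = 0.

v_1 = [[1, 0, 1, -1]]^T, v_2 = [[0, 1, 0, 0]]^T, v_3 = [[3, 0, 2, -4]]^T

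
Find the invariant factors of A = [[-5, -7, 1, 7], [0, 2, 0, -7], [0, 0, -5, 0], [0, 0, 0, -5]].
x + 5, (x - 2)(x + 5)^2

The Jordan structure of A has elementary divisors (x + 5)^2, (x + 5), (x - 2). Arranging the block sizes at each eigenvalue in decreasing order and taking row products gives the invariant factors.

Invariant factors (smallest first, each dividing the next): x + 5, (x - 2)(x + 5)^2.

Check: the last factor (x - 2)(x + 5)^2 is the minimal polynomial, and the product (x - 2)(x + 5)^3 is the characteristic polynomial.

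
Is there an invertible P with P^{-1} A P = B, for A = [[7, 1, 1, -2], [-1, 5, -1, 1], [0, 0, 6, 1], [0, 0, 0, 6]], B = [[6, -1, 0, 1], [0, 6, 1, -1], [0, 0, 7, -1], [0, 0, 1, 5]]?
Two matrices over a field are similar if and only if they have the same invariant factors.

Both A and B have characteristic polynomial (x - 6)^4 and minimal polynomial (x - 6)^2. Computing further, both have invariant factors (x - 6)^2, (x - 6)^2. Hence A and B are similar.

Yes.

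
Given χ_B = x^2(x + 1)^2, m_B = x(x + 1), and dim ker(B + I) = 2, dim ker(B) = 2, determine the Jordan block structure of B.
Jordan blocks: (-1, 1), (-1, 1), (0, 1), (0, 1)

λ = -1: algebraic multiplicity 2 (exponent in χ_B), largest block size 1 (exponent in m_B), 2 blocks (geometric multiplicity). These force block sizes [1, 1].
λ = 0: algebraic multiplicity 2 (exponent in χ_B), largest block size 1 (exponent in m_B), 2 blocks (geometric multiplicity). These force block sizes [1, 1].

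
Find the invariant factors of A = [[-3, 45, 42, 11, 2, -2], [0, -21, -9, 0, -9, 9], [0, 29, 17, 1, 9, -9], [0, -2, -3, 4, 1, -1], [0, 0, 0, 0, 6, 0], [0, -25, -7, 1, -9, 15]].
x - 6, (x - 6)^3(x + 3)^2

The Jordan structure of A has elementary divisors (x + 3)^2, (x - 6)^3, (x - 6). Arranging the block sizes at each eigenvalue in decreasing order and taking row products gives the invariant factors.

Invariant factors (smallest first, each dividing the next): x - 6, (x - 6)^3(x + 3)^2.

Check: the last factor (x - 6)^3(x + 3)^2 is the minimal polynomial, and the product (x - 6)^4(x + 3)^2 is the characteristic polynomial.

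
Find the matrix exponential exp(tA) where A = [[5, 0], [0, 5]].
A has Jordan form J = [[5, 0], [0, 5]] with A = PJP^{-1}, so e^{tA} = P e^{tJ} P^{-1}.

For a Jordan block J_k(λ), e^{tJ_k(λ)} = e^{λt} · (I + tN + t^2 N^2/2! + ... + t^{k-1} N^{k-1}/(k-1)!) where N is the nilpotent superdiagonal part.

Assembling the blocks and conjugating back gives the entries of e^{tA} as shown above.

e^{tA} = [[e^{5*t}, 0], [0, e^{5*t}]]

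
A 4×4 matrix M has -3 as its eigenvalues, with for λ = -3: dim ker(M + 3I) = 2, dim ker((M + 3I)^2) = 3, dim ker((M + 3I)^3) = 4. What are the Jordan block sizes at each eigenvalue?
λ = -3: successive nullity increments [2, 1, 1] count blocks of size ≥ k; block sizes are [3, 1].

Jordan blocks: (-3, 3), (-3, 1)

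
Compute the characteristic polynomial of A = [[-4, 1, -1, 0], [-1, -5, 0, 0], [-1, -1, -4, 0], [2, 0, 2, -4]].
χ_A(x) = (x + 4)^3(x + 5)

xI - A = [[x + 4, -1, 1, 0], [1, x + 5, 0, 0], [1, 1, x + 4, 0], [-2, 0, -2, x + 4]].

Expanding det(xI - A) along the first row:
det(xI - A) = + (x + 4)·det([[x + 5, 0, 0], [1, x + 4, 0], [0, -2, x + 4]]) - (-1)·det([[1, 0, 0], [1, x + 4, 0], [-2, -2, x + 4]]) + (1)·det([[1, x + 5, 0], [1, 1, 0], [-2, 0, x + 4]]) - (0)·det([[1, x + 5, 0], [1, 1, x + 4], [-2, 0, -2]]).

Evaluating gives χ_A(x) = x^4 + 17x^3 + 108x^2 + 304x + 320 = (x + 4)^3(x + 5).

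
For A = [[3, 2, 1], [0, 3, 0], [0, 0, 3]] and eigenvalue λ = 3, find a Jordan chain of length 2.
We seek v_1 ∈ ker((A - 3I)^2) \ ker(A - 3I), then set v_{i+1} = (A - 3I) v_i.

One such chain is v_1 = [[7, -1, 3]]^T, v_2 = [[1, 0, 0]]^T. Check: (A - 3I) v_2 = [[0, 0, 0]]^T = 0.

v_1 = [[7, -1, 3]]^T, v_2 = [[1, 0, 0]]^T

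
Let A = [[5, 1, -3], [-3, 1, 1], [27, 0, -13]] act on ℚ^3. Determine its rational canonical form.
The invariant factors of A (the non-unit diagonal entries of the Smith normal form of xI - A over ℚ[x]) are (x + 4)(x^2 + 3x - 1), each dividing the next. The characteristic polynomial is their product, (x + 4)(x^2 + 3x - 1).

The rational canonical form is the block-diagonal matrix of companion matrices C(f_i):
R = [[0, 0, 4], [1, 0, -11], [0, 1, -7]].

Note the characteristic polynomial does not split into linear factors over ℚ, so A has no Jordan form over ℚ; the rational canonical form exists over any field.

R = [[0, 0, 4], [1, 0, -11], [0, 1, -7]]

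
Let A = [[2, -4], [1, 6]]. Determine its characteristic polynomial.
χ_A(x) = (x - 4)^2

xI - A = [[x - 2, 4], [-1, x - 6]].

Expanding det(xI - A) along the first row:
det(xI - A) = + (x - 2)·det([[x - 6]]) - (4)·det([[-1]]).

Evaluating gives χ_A(x) = x^2 - 8x + 16 = (x - 4)^2.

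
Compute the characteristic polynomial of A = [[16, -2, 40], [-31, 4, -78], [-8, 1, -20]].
xI - A = [[x - 16, 2, -40], [31, x - 4, 78], [8, -1, x + 20]].

Expanding det(xI - A) along the first row:
det(xI - A) = + (x - 16)·det([[x - 4, 78], [-1, x + 20]]) - (2)·det([[31, 78], [8, x + 20]]) + (-40)·det([[31, x - 4], [8, -1]]).

Evaluating gives χ_A(x) = x^3.

χ_A(x) = x^3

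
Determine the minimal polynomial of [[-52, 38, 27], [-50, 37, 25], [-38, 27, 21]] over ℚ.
m_A(x) = (x - 2)^3

The characteristic polynomial factors as (x - 2)^3. The minimal polynomial is ∏(x - λ)^{k_λ} where k_λ is the size of the largest Jordan block at λ.

For λ = 2: rank(A - 2I) = 2, and the largest Jordan block has size 3 (the smallest k with rank((A - 2I)^k) = rank((A - 2I)^(k+1))).

So m_A(x) = (x - 2)^3.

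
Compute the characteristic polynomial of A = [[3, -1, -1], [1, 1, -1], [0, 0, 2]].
χ_A(x) = (x - 2)^3

xI - A = [[x - 3, 1, 1], [-1, x - 1, 1], [0, 0, x - 2]].

Expanding det(xI - A) along the first row:
det(xI - A) = + (x - 3)·det([[x - 1, 1], [0, x - 2]]) - (1)·det([[-1, 1], [0, x - 2]]) + (1)·det([[-1, x - 1], [0, 0]]).

Evaluating gives χ_A(x) = x^3 - 6x^2 + 12x - 8 = (x - 2)^3.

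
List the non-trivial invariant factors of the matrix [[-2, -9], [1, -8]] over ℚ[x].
The Jordan structure of A has elementary divisors (x + 5)^2. Arranging the block sizes at each eigenvalue in decreasing order and taking row products gives the invariant factors.

Invariant factors (smallest first, each dividing the next): (x + 5)^2.

Check: the last factor (x + 5)^2 is the minimal polynomial, and the product (x + 5)^2 is the characteristic polynomial.

(x + 5)^2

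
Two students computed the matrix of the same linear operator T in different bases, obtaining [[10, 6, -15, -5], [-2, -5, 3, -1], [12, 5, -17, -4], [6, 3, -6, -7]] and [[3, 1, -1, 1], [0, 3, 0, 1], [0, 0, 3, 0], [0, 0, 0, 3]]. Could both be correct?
trace(A) = -19 but trace(B) = 12. The trace is a similarity invariant, so A and B are not similar.

No.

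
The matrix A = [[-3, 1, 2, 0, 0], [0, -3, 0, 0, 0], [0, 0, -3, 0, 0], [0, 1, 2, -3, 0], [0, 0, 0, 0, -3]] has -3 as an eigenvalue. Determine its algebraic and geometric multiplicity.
The characteristic polynomial is (x + 3)^5, so the factor x + 3 appears with exponent 5: the algebraic multiplicity is 5.

rank(A + 3I) = 1, so the eigenspace has dimension 5 - 1 = 4: the geometric multiplicity is 4.

Since 4 < 5, A is not diagonalizable.

algebraic multiplicity 5, geometric multiplicity 4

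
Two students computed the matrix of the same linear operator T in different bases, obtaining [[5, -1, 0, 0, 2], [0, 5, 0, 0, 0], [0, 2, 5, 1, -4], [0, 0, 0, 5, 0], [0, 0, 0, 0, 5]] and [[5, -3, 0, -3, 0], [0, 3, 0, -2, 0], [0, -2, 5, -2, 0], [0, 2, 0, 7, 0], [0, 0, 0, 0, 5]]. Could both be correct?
Both have characteristic polynomial (x - 5)^5 and minimal polynomial (x - 5)^2. But rank(A - 5I) = 2 for A while rank(B - 5I) = 1 for B, so the number of Jordan blocks at λ = 5 differs. A and B are not similar.

No.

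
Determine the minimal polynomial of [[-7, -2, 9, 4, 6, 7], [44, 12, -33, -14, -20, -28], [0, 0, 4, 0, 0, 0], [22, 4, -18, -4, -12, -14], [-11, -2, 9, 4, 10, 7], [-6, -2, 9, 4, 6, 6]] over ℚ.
m_A(x) = (x - 6)(x - 4)^2(x + 1)

The characteristic polynomial factors as (x - 6)(x - 4)^4(x + 1). The minimal polynomial is ∏(x - λ)^{k_λ} where k_λ is the size of the largest Jordan block at λ.

For λ = -1: rank(A + I) = 5, and the largest Jordan block has size 1 (the smallest k with rank((A + I)^k) = rank((A + I)^(k+1))).
For λ = 4: rank(A - 4I) = 3, and the largest Jordan block has size 2 (the smallest k with rank((A - 4I)^k) = rank((A - 4I)^(k+1))).
For λ = 6: rank(A - 6I) = 5, and the largest Jordan block has size 1 (the smallest k with rank((A - 6I)^k) = rank((A - 6I)^(k+1))).

So m_A(x) = (x - 6)(x - 4)^2(x + 1).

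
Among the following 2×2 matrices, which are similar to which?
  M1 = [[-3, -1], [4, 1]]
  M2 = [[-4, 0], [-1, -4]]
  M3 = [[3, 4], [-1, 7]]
Characteristic polynomials: χ_{M1} = (x + 1)^2, χ_{M2} = (x + 4)^2, χ_{M3} = (x - 5)^2.

{M1}: invariant factors (x + 1)^2.

{M2}: invariant factors (x + 4)^2.

{M3}: invariant factors (x - 5)^2.

Matrices are similar if and only if their invariant-factor lists agree; the partition into similarity classes is {M1}, {M2}, {M3}.

3 classes: {M1}, {M2}, {M3}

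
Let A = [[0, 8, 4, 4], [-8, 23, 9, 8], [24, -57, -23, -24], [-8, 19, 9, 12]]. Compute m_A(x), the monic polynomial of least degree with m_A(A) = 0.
m_A(x) = x(x - 4)^2

The characteristic polynomial factors as x(x - 4)^3. The minimal polynomial is ∏(x - λ)^{k_λ} where k_λ is the size of the largest Jordan block at λ.

For λ = 0: rank(A) = 3, and the largest Jordan block has size 1 (the smallest k with rank(A^k) = rank(A^(k+1))).
For λ = 4: rank(A - 4I) = 2, and the largest Jordan block has size 2 (the smallest k with rank((A - 4I)^k) = rank((A - 4I)^(k+1))).

So m_A(x) = x(x - 4)^2.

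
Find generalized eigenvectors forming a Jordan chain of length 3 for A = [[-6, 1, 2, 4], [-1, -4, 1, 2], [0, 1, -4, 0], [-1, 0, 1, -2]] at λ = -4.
We seek v_1 ∈ ker((A + 4I)^3) \ ker((A + 4I)^2), then set v_{i+1} = (A + 4I) v_i.

One such chain is v_1 = [[1, 0, -4, 3]]^T, v_2 = [[2, 1, 0, 1]]^T, v_3 = [[1, 0, 1, 0]]^T. Check: (A + 4I) v_3 = [[0, 0, 0, 0]]^T = 0.

v_1 = [[1, 0, -4, 3]]^T, v_2 = [[2, 1, 0, 1]]^T, v_3 = [[1, 0, 1, 0]]^T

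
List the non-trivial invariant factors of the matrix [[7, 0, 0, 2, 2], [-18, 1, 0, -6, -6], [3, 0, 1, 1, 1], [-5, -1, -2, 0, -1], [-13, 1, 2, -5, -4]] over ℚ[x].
The Jordan structure of A has elementary divisors (x - 1)^2, (x - 1)^2, (x - 1). Arranging the block sizes at each eigenvalue in decreasing order and taking row products gives the invariant factors.

Invariant factors (smallest first, each dividing the next): x - 1, (x - 1)^2, (x - 1)^2.

Check: the last factor (x - 1)^2 is the minimal polynomial, and the product (x - 1)^5 is the characteristic polynomial.

x - 1, (x - 1)^2, (x - 1)^2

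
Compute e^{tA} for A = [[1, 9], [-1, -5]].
A has Jordan form J = [[-2, 1], [0, -2]] with A = PJP^{-1}, so e^{tA} = P e^{tJ} P^{-1}.

For a Jordan block J_k(λ), e^{tJ_k(λ)} = e^{λt} · (I + tN + t^2 N^2/2! + ... + t^{k-1} N^{k-1}/(k-1)!) where N is the nilpotent superdiagonal part.

Assembling the blocks and conjugating back gives the entries of e^{tA} as shown above.

e^{tA} = [[(3*t + 1)*e^{-2*t}, 9*t*e^{-2*t}], [-t*e^{-2*t}, (1 - 3*t)*e^{-2*t}]]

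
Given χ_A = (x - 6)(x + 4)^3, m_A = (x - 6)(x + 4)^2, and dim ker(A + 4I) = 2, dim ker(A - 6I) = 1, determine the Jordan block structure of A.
λ = -4: algebraic multiplicity 3 (exponent in χ_A), largest block size 2 (exponent in m_A), 2 blocks (geometric multiplicity). These force block sizes [2, 1].
λ = 6: algebraic multiplicity 1 (exponent in χ_A), largest block size 1 (exponent in m_A), 1 block (geometric multiplicity). This forces block sizes [1].

Jordan blocks: (-4, 2), (-4, 1), (6, 1)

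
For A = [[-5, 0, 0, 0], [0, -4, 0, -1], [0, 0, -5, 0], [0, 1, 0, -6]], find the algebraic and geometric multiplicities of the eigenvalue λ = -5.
algebraic multiplicity 4, geometric multiplicity 3

The characteristic polynomial is (x + 5)^4, so the factor x + 5 appears with exponent 4: the algebraic multiplicity is 4.

rank(A + 5I) = 1, so the eigenspace has dimension 4 - 1 = 3: the geometric multiplicity is 3.

Since 3 < 4, A is not diagonalizable.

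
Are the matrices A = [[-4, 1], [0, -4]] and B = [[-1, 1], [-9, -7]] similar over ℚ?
Yes.

Two matrices over a field are similar if and only if they have the same invariant factors.

Both A and B have characteristic polynomial (x + 4)^2 and minimal polynomial (x + 4)^2. Computing further, both have invariant factors (x + 4)^2. Hence A and B are similar.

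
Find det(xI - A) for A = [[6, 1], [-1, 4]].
χ_A(x) = (x - 5)^2

xI - A = [[x - 6, -1], [1, x - 4]].

Expanding det(xI - A) along the first row:
det(xI - A) = + (x - 6)·det([[x - 4]]) - (-1)·det([[1]]).

Evaluating gives χ_A(x) = x^2 - 10x + 25 = (x - 5)^2.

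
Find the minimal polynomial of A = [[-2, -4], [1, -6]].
m_A(x) = (x + 4)^2

The characteristic polynomial factors as (x + 4)^2. The minimal polynomial is ∏(x - λ)^{k_λ} where k_λ is the size of the largest Jordan block at λ.

For λ = -4: rank(A + 4I) = 1, and the largest Jordan block has size 2 (the smallest k with rank((A + 4I)^k) = rank((A + 4I)^(k+1))).

So m_A(x) = (x + 4)^2.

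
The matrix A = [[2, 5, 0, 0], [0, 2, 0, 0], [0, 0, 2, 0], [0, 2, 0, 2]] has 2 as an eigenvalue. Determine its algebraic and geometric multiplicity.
The characteristic polynomial is (x - 2)^4, so the factor x - 2 appears with exponent 4: the algebraic multiplicity is 4.

rank(A - 2I) = 1, so the eigenspace has dimension 4 - 1 = 3: the geometric multiplicity is 3.

Since 3 < 4, A is not diagonalizable.

algebraic multiplicity 4, geometric multiplicity 3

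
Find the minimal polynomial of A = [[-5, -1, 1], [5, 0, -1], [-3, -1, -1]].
m_A(x) = (x + 2)^3

The characteristic polynomial factors as (x + 2)^3. The minimal polynomial is ∏(x - λ)^{k_λ} where k_λ is the size of the largest Jordan block at λ.

For λ = -2: rank(A + 2I) = 2, and the largest Jordan block has size 3 (the smallest k with rank((A + 2I)^k) = rank((A + 2I)^(k+1))).

So m_A(x) = (x + 2)^3.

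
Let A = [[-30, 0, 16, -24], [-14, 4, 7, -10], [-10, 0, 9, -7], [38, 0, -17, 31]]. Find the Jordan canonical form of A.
J = [[2, 0, 0, 0], [0, 4, 1, 0], [0, 0, 4, 1], [0, 0, 0, 4]]

The characteristic polynomial is det(xI - A) = (x - 4)^3(x - 2), so the eigenvalues are 2 (algebraic multiplicity 1), 4 (algebraic multiplicity 3).

For λ = 2: algebraic multiplicity 1 gives one 1×1 block.

For λ = 4: rank(A - 4I) = 3, rank((A - 4I)^2) = 2, rank((A - 4I)^3) = 1. The eigenspace has dimension 4 - 3 = 1, so there is 1 Jordan block; the rank sequence gives block sizes [3].

Assembling the blocks gives the Jordan form J above.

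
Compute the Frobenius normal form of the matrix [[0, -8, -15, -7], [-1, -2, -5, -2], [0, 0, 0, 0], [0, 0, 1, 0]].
The invariant factors of A (the non-unit diagonal entries of the Smith normal form of xI - A over ℚ[x]) are x^2(x - 2)(x + 4), each dividing the next. The characteristic polynomial is their product, x^2(x - 2)(x + 4).

The rational canonical form is the block-diagonal matrix of companion matrices C(f_i):
R = [[0, 0, 0, 0], [1, 0, 0, 0], [0, 1, 0, 8], [0, 0, 1, -2]].

R = [[0, 0, 0, 0], [1, 0, 0, 0], [0, 1, 0, 8], [0, 0, 1, -2]]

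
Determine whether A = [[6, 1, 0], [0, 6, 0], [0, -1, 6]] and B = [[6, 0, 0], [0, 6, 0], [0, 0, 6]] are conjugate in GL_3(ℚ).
Both have characteristic polynomial (x - 6)^3, but the minimal polynomial of A is (x - 6)^2 while the minimal polynomial of B is x - 6. The minimal polynomial is a similarity invariant, so A and B are not similar.

No.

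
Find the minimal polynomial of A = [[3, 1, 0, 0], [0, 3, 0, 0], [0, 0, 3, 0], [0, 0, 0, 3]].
m_A(x) = (x - 3)^2

The characteristic polynomial factors as (x - 3)^4. The minimal polynomial is ∏(x - λ)^{k_λ} where k_λ is the size of the largest Jordan block at λ.

For λ = 3: rank(A - 3I) = 1, and the largest Jordan block has size 2 (the smallest k with rank((A - 3I)^k) = rank((A - 3I)^(k+1))).

So m_A(x) = (x - 3)^2.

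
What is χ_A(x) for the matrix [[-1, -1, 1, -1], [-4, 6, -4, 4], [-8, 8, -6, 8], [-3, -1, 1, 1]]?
xI - A = [[x + 1, 1, -1, 1], [4, x - 6, 4, -4], [8, -8, x + 6, -8], [3, 1, -1, x - 1]].

Expanding det(xI - A) along the first row:
det(xI - A) = + (x + 1)·det([[x - 6, 4, -4], [-8, x + 6, -8], [1, -1, x - 1]]) - (1)·det([[4, 4, -4], [8, x + 6, -8], [3, -1, x - 1]]) + (-1)·det([[4, x - 6, -4], [8, -8, -8], [3, 1, x - 1]]) - (1)·det([[4, x - 6, 4], [8, -8, x + 6], [3, 1, -1]]).

Evaluating gives χ_A(x) = x^4 - 8x^2 + 16 = (x - 2)^2(x + 2)^2.

χ_A(x) = (x - 2)^2(x + 2)^2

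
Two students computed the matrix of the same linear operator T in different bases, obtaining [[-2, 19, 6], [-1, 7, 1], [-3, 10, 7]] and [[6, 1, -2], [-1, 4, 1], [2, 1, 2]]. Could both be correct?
Yes.

Two matrices over a field are similar if and only if they have the same invariant factors.

Both A and B have characteristic polynomial (x - 4)^3 and minimal polynomial (x - 4)^3. Computing further, both have invariant factors (x - 4)^3. Hence A and B are similar.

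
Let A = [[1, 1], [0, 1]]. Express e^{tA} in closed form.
A has Jordan form J = [[1, 1], [0, 1]] with A = PJP^{-1}, so e^{tA} = P e^{tJ} P^{-1}.

For a Jordan block J_k(λ), e^{tJ_k(λ)} = e^{λt} · (I + tN + t^2 N^2/2! + ... + t^{k-1} N^{k-1}/(k-1)!) where N is the nilpotent superdiagonal part.

Assembling the blocks and conjugating back gives the entries of e^{tA} as shown above.

e^{tA} = [[e^{t}, t*e^{t}], [0, e^{t}]]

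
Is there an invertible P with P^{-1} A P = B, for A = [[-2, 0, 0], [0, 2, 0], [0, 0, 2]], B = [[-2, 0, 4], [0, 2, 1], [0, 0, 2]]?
Both have characteristic polynomial (x - 2)^2(x + 2), but the minimal polynomial of A is (x - 2)(x + 2) while the minimal polynomial of B is (x - 2)^2(x + 2). The minimal polynomial is a similarity invariant, so A and B are not similar.

No.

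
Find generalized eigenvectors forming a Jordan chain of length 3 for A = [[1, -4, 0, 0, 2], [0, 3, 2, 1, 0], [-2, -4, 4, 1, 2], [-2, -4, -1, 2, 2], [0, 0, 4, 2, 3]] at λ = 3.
v_1 = [[-1, 0, 0, 1, -1]]^T, v_2 = [[0, 1, 1, -1, 2]]^T, v_3 = [[0, 1, 0, 0, 2]]^T

We seek v_1 ∈ ker((A - 3I)^3) \ ker((A - 3I)^2), then set v_{i+1} = (A - 3I) v_i.

One such chain is v_1 = [[-1, 0, 0, 1, -1]]^T, v_2 = [[0, 1, 1, -1, 2]]^T, v_3 = [[0, 1, 0, 0, 2]]^T. Check: (A - 3I) v_3 = [[0, 0, 0, 0, 0]]^T = 0.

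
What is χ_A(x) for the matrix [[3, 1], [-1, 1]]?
χ_A(x) = (x - 2)^2

xI - A = [[x - 3, -1], [1, x - 1]].

Expanding det(xI - A) along the first row:
det(xI - A) = + (x - 3)·det([[x - 1]]) - (-1)·det([[1]]).

Evaluating gives χ_A(x) = x^2 - 4x + 4 = (x - 2)^2.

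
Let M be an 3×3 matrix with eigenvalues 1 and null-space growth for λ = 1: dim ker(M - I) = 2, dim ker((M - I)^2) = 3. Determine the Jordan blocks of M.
λ = 1: successive nullity increments [2, 1] count blocks of size ≥ k; block sizes are [2, 1].

Jordan blocks: (1, 2), (1, 1)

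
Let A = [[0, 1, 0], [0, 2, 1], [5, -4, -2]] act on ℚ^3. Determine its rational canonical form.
R = [[0, 0, 5], [1, 0, 0], [0, 1, 0]]

The invariant factors of A (the non-unit diagonal entries of the Smith normal form of xI - A over ℚ[x]) are x^3 - 5, each dividing the next. The characteristic polynomial is their product, x^3 - 5.

The rational canonical form is the block-diagonal matrix of companion matrices C(f_i):
R = [[0, 0, 5], [1, 0, 0], [0, 1, 0]].

Note the characteristic polynomial does not split into linear factors over ℚ, so A has no Jordan form over ℚ; the rational canonical form exists over any field.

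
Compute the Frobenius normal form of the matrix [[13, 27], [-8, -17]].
R = [[0, 5], [1, -4]]

The invariant factors of A (the non-unit diagonal entries of the Smith normal form of xI - A over ℚ[x]) are (x - 1)(x + 5), each dividing the next. The characteristic polynomial is their product, (x - 1)(x + 5).

The rational canonical form is the block-diagonal matrix of companion matrices C(f_i):
R = [[0, 5], [1, -4]].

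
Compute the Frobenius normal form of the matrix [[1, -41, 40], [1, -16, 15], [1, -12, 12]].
The invariant factors of A (the non-unit diagonal entries of the Smith normal form of xI - A over ℚ[x]) are (x + 5)(x^2 - 2x - 5), each dividing the next. The characteristic polynomial is their product, (x + 5)(x^2 - 2x - 5).

The rational canonical form is the block-diagonal matrix of companion matrices C(f_i):
R = [[0, 0, 25], [1, 0, 15], [0, 1, -3]].

Note the characteristic polynomial does not split into linear factors over ℚ, so A has no Jordan form over ℚ; the rational canonical form exists over any field.

R = [[0, 0, 25], [1, 0, 15], [0, 1, -3]]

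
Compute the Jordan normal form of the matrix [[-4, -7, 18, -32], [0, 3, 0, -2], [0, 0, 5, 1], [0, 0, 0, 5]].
J = [[-4, 0, 0, 0], [0, 3, 0, 0], [0, 0, 5, 1], [0, 0, 0, 5]]

The characteristic polynomial is det(xI - A) = (x - 5)^2(x - 3)(x + 4), so the eigenvalues are -4 (algebraic multiplicity 1), 3 (algebraic multiplicity 1), 5 (algebraic multiplicity 2).

For λ = -4: algebraic multiplicity 1 gives one 1×1 block.

For λ = 3: algebraic multiplicity 1 gives one 1×1 block.

For λ = 5: rank(A - 5I) = 3, rank((A - 5I)^2) = 2. The eigenspace has dimension 4 - 3 = 1, so there is 1 Jordan block; the rank sequence gives block sizes [2].

Assembling the blocks gives the Jordan form J above.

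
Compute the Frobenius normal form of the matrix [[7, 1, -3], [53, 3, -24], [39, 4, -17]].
The invariant factors of A (the non-unit diagonal entries of the Smith normal form of xI - A over ℚ[x]) are (x + 1)^2(x + 5), each dividing the next. The characteristic polynomial is their product, (x + 1)^2(x + 5).

The rational canonical form is the block-diagonal matrix of companion matrices C(f_i):
R = [[0, 0, -5], [1, 0, -11], [0, 1, -7]].

R = [[0, 0, -5], [1, 0, -11], [0, 1, -7]]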